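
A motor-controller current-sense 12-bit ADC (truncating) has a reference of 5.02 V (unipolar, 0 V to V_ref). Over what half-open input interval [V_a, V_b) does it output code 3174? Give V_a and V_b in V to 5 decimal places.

[3.89001 V, 3.89124 V)

LSB = 5.02/2^12 = 1.226 mV.
V_a = V_low + 3174·LSB = 3.89001 V; V_b = V_low + 3175·LSB = 3.89124 V.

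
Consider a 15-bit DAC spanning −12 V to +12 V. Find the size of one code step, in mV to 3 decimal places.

0.732 mV

Full-scale span = 24 V.
LSB = 24 / 2^15 = 24 / 32768 = 0.000732422 V = 0.732 mV.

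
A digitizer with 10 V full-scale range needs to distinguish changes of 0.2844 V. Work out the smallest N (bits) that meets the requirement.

6 bits

Number of steps required ≥ 10 V / 0.2844 V = 35.16.
Need 2^N ≥ 35.16; 2^5 = 32, 2^6 = 64.
Minimum N = 6.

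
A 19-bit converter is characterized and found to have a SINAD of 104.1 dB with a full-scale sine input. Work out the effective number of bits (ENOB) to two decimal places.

ENOB = (SINAD − 1.76) / 6.02 = (104.1 − 1.76)/6.02 = 17.000.

17.00 bits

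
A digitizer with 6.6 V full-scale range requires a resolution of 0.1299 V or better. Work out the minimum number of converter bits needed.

6 bits

Number of steps required ≥ 6.6 V / 0.1299 V = 50.81.
Need 2^N ≥ 50.81; 2^5 = 32, 2^6 = 64.
Minimum N = 6.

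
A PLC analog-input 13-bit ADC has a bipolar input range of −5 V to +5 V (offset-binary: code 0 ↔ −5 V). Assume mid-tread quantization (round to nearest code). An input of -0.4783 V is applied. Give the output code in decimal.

code 3704

Full-scale span = 10 V; LSB = 10/2^13 = 1.221 mV.
Input sits at 3704.177 steps above V_low.
round(3704.177) = 3704.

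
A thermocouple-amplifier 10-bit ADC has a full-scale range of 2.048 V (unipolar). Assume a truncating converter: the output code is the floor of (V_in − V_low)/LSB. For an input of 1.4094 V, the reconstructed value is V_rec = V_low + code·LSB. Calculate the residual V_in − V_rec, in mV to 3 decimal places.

1.400 mV

LSB = 2.048/2^10 = 2.000 mV.
(V_in − V_low)/LSB = (1.4094 − 0)/0.002 = 704.7000 → code 704 (floor).
Reconstructed: 1.408 V.
V_in − V_rec = 0.0014 V = 1.400 mV.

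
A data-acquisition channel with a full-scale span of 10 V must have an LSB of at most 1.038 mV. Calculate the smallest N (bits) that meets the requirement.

14 bits

Number of steps required ≥ 10 V / 1.038 mV = 9633.91.
Need 2^N ≥ 9633.91; 2^13 = 8192, 2^14 = 16384.
Minimum N = 14.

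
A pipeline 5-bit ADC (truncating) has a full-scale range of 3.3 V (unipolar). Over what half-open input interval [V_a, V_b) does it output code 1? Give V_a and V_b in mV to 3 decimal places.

[103.125 mV, 206.250 mV)

LSB = 3.3/2^5 = 103.125 mV.
V_a = V_low + 1·LSB = 0.103125 V; V_b = V_low + 2·LSB = 0.20625 V.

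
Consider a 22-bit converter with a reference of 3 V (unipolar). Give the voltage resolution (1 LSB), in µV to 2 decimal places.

0.72 µV

Full-scale span = 3 V.
LSB = 3 / 2^22 = 3 / 4194304 = 7.15256e-07 V = 0.72 µV.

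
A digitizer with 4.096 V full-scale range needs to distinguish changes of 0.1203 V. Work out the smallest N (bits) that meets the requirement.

Number of steps required ≥ 4.096 V / 0.1203 V = 34.05.
Need 2^N ≥ 34.05; 2^5 = 32, 2^6 = 64.
Minimum N = 6.

6 bits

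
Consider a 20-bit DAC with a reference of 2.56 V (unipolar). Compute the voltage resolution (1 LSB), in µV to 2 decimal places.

Full-scale span = 2.56 V.
LSB = 2.56 / 2^20 = 2.56 / 1048576 = 2.44141e-06 V = 2.44 µV.

2.44 µV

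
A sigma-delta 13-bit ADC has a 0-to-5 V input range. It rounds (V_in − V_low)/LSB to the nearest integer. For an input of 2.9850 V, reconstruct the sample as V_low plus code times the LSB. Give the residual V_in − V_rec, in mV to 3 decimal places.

-0.229 mV

One LSB is 5 V / 8192 = 0.610 mV.
(2.9850 − 0)/0.000610352 = 4890.6240; round gives code 4891.
Reconstructed: 2.9852295 V.
Error = 2.9850 − 2.9852295 = -0.000229492 V = -0.229 mV.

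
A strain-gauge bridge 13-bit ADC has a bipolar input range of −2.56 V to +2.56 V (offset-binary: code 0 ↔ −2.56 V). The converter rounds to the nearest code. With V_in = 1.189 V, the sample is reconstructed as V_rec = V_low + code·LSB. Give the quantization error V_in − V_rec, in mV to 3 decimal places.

0.250 mV

Step size: 5.12 V ÷ 2^13 = 0.625 mV.
(1.189 − (−2.56))/0.000625 = 5998.4000; round gives code 5998.
Code 5998 maps back to (−2.56) + 5998×0.000625 V = 1.18875 V.
Error = 1.189 − 1.18875 = 0.00025 V = 0.250 mV.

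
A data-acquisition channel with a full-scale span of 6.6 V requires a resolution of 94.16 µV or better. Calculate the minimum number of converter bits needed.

17 bits

Number of steps required ≥ 6.6 V / 94.16 µV = 70093.46.
Need 2^N ≥ 70093.46; 2^16 = 65536, 2^17 = 131072.
Minimum N = 17.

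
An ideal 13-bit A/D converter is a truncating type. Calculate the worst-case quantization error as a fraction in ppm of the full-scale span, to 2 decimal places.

Truncating → worst-case error = 1 LSB = V_FS/2^13, so 1e+06/8192 = 122.07 ppm of full scale.

122.07 ppm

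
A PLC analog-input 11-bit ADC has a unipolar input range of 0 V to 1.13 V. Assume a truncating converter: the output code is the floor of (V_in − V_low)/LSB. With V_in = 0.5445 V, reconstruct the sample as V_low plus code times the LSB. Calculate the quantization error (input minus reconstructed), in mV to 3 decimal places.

LSB = 1.13/2^11 = 0.552 mV.
(V_in − V_low)/LSB = (0.5445 − 0)/0.000551758 = 986.8460 → code 986 (floor).
Reconstructed: 0.5440332 V.
Difference: 0.000466797 V → 0.467 mV.

0.467 mV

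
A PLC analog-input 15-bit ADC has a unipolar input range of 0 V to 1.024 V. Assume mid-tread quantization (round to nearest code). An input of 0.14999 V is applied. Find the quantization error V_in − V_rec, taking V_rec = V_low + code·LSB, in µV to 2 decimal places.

One LSB is 1.024 V / 32768 = 31.25 µV.
Scaled input = 4799.6800 LSBs, so code = 4800.
Code 4800 maps back to 0 + 4800×3.125e-05 V = 0.15 V.
Difference: -1e-05 V → -10.00 µV.

-10.00 µV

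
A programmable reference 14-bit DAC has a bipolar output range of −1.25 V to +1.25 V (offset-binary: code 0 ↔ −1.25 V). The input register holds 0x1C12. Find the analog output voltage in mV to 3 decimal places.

LSB = 2.5 V / 2^14 = 152.59 µV.
Code 0x1C12 = 7186 decimal.
V_out = (−1.25) + 7186 × 0.000152588 V = -0.153503 V.
= -153.503 mV.

-153.503 mV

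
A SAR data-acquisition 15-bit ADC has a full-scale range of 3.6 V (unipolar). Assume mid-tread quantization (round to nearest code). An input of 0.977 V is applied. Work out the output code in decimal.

code 8893

With 32768 levels over 3.6 V, one step is 109.86 µV.
Input sits at 8892.871 steps above V_low.
round(8892.871) = 8893.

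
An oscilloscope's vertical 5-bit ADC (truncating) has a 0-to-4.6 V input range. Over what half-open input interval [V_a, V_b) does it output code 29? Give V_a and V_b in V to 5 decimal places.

[4.16875 V, 4.31250 V)

LSB = 4.6/2^5 = 143.750 mV.
V_a = V_low + 29·LSB = 4.16875 V; V_b = V_low + 30·LSB = 4.3125 V.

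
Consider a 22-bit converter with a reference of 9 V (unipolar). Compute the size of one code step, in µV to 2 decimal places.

2.15 µV

Full-scale span = 9 V.
LSB = 9 / 2^22 = 9 / 4194304 = 2.14577e-06 V = 2.15 µV.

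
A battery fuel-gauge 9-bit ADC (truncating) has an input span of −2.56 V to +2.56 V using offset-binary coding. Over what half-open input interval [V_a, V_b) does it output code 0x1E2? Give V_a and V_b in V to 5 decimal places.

[2.26000 V, 2.27000 V)

LSB = 5.12/2^9 = 10.000 mV.
Code 0x1E2 = 482 decimal.
V_a = V_low + 482·LSB = 2.26 V; V_b = V_low + 483·LSB = 2.27 V.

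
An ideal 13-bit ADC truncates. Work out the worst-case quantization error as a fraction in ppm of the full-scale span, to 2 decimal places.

Truncating → worst-case error = 1 LSB = V_FS/2^13, so 1e+06/8192 = 122.07 ppm of full scale.

122.07 ppm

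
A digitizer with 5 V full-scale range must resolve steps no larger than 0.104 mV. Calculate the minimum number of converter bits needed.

16 bits

Number of steps required ≥ 5 V / 0.104 mV = 48076.92.
Need 2^N ≥ 48076.92; 2^15 = 32768, 2^16 = 65536.
Minimum N = 16.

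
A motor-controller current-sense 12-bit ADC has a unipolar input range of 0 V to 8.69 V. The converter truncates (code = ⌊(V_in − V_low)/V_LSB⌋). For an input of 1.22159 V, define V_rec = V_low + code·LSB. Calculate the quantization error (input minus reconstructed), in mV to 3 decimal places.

LSB = 8.69/2^12 = 2.122 mV.
(1.22159 − 0)/0.00212158 = 575.7920; ⌊·⌋ gives code 575.
Code 575 maps back to 0 + 575×0.00212158 V = 1.2199097 V.
Difference: 0.00168033 V → 1.680 mV.

1.680 mV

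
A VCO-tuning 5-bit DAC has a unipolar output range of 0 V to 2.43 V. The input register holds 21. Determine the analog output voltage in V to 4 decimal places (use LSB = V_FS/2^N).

1.5947 V

LSB = 2.43 V / 2^5 = 75.938 mV.
V_out = 0 + 21 × 0.0759375 V = 1.59469 V.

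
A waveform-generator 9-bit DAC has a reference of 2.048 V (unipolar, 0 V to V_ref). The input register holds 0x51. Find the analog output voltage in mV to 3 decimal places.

324.000 mV

LSB = 2.048 V / 2^9 = 4.000 mV.
Code 0x51 = 81 decimal.
V_out = 0 + 81 × 0.004 V = 0.324 V.
= 324.000 mV.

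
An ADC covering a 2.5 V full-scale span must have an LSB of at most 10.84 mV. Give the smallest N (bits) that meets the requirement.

8 bits

Number of steps required ≥ 2.5 V / 10.84 mV = 230.63.
Need 2^N ≥ 230.63; 2^7 = 128, 2^8 = 256.
Minimum N = 8.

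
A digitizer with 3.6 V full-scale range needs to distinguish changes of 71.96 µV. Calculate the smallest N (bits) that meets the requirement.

16 bits

Number of steps required ≥ 3.6 V / 71.96 µV = 50027.79.
Need 2^N ≥ 50027.79; 2^15 = 32768, 2^16 = 65536.
Minimum N = 16.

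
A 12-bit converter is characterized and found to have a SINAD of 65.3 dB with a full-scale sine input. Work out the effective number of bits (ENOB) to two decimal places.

10.55 bits

ENOB = (SINAD − 1.76) / 6.02 = (65.3 − 1.76)/6.02 = 10.555.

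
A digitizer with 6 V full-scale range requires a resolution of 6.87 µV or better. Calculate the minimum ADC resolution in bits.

20 bits

Number of steps required ≥ 6 V / 6.87 µV = 873362.45.
Need 2^N ≥ 873362.45; 2^19 = 524288, 2^20 = 1048576.
Minimum N = 20.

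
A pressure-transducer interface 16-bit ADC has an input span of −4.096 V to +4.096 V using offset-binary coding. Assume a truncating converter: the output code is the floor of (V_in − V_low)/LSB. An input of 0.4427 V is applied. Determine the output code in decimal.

Full-scale span = 8.192 V; LSB = 8.192/2^16 = 125.00 µV.
(V_in − V_low)/LSB = (0.4427 − (−4.096)) / 0.000125 = 36309.600.
Floor → code 36309.

code 36309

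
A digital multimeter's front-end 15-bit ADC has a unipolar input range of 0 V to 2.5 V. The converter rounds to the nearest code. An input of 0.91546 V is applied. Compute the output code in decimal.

code 11999

Full-scale span = 2.5 V; LSB = 2.5/2^15 = 76.29 µV.
(V_in − V_low)/LSB = (0.91546 − 0) / 7.62939e-05 = 11999.117.
round(11999.117) = 11999.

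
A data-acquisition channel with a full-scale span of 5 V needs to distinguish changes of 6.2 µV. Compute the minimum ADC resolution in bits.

Number of steps required ≥ 5 V / 6.2 µV = 806451.61.
Need 2^N ≥ 806451.61; 2^19 = 524288, 2^20 = 1048576.
Minimum N = 20.

20 bits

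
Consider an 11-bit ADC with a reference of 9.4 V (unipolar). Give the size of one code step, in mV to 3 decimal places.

Full-scale span = 9.4 V.
LSB = 9.4 / 2^11 = 9.4 / 2048 = 0.00458984 V = 4.590 mV.

4.590 mV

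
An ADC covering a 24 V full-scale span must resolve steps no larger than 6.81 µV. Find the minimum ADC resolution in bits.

Number of steps required ≥ 24 V / 6.81 µV = 3524229.07.
Need 2^N ≥ 3524229.07; 2^21 = 2097152, 2^22 = 4194304.
Minimum N = 22.

22 bits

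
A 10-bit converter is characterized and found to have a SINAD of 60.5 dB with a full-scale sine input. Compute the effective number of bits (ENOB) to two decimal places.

9.76 bits

ENOB = (SINAD − 1.76) / 6.02 = (60.5 − 1.76)/6.02 = 9.757.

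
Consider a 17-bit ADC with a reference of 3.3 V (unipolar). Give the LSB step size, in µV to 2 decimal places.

25.18 µV

Full-scale span = 3.3 V.
LSB = 3.3 / 2^17 = 3.3 / 131072 = 2.5177e-05 V = 25.18 µV.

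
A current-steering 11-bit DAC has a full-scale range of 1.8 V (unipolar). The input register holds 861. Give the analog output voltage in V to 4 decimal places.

LSB = 1.8 V / 2^11 = 0.879 mV.
V_out = 0 + 861 × 0.000878906 V = 0.756738 V.

0.7567 V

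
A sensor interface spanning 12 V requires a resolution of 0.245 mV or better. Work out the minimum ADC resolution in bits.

Number of steps required ≥ 12 V / 0.245 mV = 48979.59.
Need 2^N ≥ 48979.59; 2^15 = 32768, 2^16 = 65536.
Minimum N = 16.

16 bits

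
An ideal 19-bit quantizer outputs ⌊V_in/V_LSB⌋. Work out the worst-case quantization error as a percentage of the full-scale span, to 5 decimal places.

0.00019 %

Truncating → worst-case error = 1 LSB = V_FS/2^19, so 100/524288 = 0.000190735 % of full scale.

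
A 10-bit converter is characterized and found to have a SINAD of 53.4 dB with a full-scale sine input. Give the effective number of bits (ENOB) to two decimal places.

ENOB = (SINAD − 1.76) / 6.02 = (53.4 − 1.76)/6.02 = 8.578.

8.58 bits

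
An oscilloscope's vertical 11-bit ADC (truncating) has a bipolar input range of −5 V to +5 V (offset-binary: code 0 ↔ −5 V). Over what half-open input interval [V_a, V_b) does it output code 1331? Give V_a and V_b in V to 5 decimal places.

[1.49902 V, 1.50391 V)

LSB = 10/2^11 = 4.883 mV.
V_a = V_low + 1331·LSB = 1.49902 V; V_b = V_low + 1332·LSB = 1.50391 V.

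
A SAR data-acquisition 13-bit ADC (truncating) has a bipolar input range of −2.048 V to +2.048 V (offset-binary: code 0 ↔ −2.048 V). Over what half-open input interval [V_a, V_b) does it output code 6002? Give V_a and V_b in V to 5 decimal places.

[0.95300 V, 0.95350 V)

LSB = 4.096/2^13 = 0.500 mV.
V_a = V_low + 6002·LSB = 0.953 V; V_b = V_low + 6003·LSB = 0.9535 V.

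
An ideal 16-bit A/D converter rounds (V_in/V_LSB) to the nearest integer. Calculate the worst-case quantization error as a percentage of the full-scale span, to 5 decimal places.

Rounding → worst-case error = ½ LSB = V_FS/2^17, so 100/131072 = 0.000762939 % of full scale.

0.00076 %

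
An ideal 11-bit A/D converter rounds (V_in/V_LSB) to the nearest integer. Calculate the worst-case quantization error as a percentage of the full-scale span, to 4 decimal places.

Rounding → worst-case error = ½ LSB = V_FS/2^12, so 100/4096 = 0.0244141 % of full scale.

0.0244 %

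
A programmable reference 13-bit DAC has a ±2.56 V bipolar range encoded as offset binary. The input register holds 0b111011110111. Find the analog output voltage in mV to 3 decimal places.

-165.625 mV

LSB = 5.12 V / 2^13 = 0.625 mV.
Code 0b111011110111 = 3831 decimal.
V_out = (−2.56) + 3831 × 0.000625 V = -0.165625 V.
= -165.625 mV.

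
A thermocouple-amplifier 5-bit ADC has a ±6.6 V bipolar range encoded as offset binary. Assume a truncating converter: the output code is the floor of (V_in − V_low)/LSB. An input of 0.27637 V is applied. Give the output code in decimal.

With 32 levels over 13.2 V, one step is 412.500 mV.
(0.27637 − (−6.6)) / 0.4125 = 16.670 LSBs.
So the output code is 16.

code 16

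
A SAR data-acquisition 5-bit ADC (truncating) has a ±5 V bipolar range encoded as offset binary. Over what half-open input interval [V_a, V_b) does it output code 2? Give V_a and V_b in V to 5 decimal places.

LSB = 10/2^5 = 312.500 mV.
V_a = V_low + 2·LSB = -4.375 V; V_b = V_low + 3·LSB = -4.0625 V.

[-4.37500 V, -4.06250 V)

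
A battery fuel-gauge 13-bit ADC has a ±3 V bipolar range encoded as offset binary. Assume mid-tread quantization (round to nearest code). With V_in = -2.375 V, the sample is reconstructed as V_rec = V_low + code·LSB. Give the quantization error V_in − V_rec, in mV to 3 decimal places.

0.244 mV

LSB = 6/2^13 = 0.732 mV.
(-2.375 − (−3))/0.000732422 = 853.3333; round gives code 853.
Code 853 maps back to (−3) + 853×0.000732422 V = -2.3752441 V.
Difference: 0.000244141 V → 0.244 mV.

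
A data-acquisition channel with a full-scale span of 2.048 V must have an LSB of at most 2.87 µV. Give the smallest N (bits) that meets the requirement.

20 bits

Number of steps required ≥ 2.048 V / 2.87 µV = 713588.85.
Need 2^N ≥ 713588.85; 2^19 = 524288, 2^20 = 1048576.
Minimum N = 20.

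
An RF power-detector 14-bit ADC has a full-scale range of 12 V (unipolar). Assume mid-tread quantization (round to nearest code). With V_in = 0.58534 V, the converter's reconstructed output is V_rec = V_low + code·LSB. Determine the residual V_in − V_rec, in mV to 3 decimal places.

Step size: 12 V ÷ 2^14 = 0.732 mV.
(0.58534 − 0)/0.000732422 = 799.1842; round gives code 799.
V_rec = 0 + 799·0.000732422 = 0.58520508 V.
V_in − V_rec = 0.000134922 V = 0.135 mV.

0.135 mV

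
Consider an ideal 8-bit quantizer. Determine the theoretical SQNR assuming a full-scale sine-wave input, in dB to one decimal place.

49.9 dB

SNR ≈ 6.02·N + 1.76 dB = 6.02·8 + 1.76 = 49.92 dB.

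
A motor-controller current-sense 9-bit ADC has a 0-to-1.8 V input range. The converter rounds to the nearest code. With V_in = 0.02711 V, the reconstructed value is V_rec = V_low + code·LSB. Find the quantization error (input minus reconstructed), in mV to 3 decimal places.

One LSB is 1.8 V / 512 = 3.516 mV.
(V_in − V_low)/LSB = (0.02711 − 0)/0.00351563 = 7.7113 → code 8 (round).
Code 8 maps back to 0 + 8×0.00351563 V = 0.028125 V.
V_in − V_rec = -0.001015 V = -1.015 mV.

-1.015 mV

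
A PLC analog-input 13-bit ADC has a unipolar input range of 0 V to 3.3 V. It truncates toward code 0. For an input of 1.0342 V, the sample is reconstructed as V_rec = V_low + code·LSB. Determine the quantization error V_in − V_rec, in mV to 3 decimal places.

One LSB is 3.3 V / 8192 = 402.83 µV.
Scaled input = 2567.3232 LSBs, so code = 2567.
V_rec = 0 + 2567·0.000402832 = 1.0340698 V.
V_in − V_rec = 0.000130176 V = 0.130 mV.

0.130 mV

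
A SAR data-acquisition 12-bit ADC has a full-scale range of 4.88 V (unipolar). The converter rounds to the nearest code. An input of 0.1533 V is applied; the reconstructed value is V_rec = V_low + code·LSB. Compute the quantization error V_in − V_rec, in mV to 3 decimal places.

-0.391 mV

LSB = 4.88/2^12 = 1.191 mV.
Scaled input = 128.6715 LSBs, so code = 129.
Reconstructed: 0.15369141 V.
V_in − V_rec = -0.000391406 V = -0.391 mV.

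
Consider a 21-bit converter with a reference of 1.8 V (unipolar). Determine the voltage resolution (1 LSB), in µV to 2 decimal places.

0.86 µV

Full-scale span = 1.8 V.
LSB = 1.8 / 2^21 = 1.8 / 2097152 = 8.58307e-07 V = 0.86 µV.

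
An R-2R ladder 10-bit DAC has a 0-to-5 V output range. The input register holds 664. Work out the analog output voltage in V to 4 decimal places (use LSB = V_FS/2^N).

LSB = 5 V / 2^10 = 4.883 mV.
V_out = 0 + 664 × 0.00488281 V = 3.24219 V.

3.2422 V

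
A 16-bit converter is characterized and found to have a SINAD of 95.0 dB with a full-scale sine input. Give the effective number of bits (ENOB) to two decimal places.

ENOB = (SINAD − 1.76) / 6.02 = (95.0 − 1.76)/6.02 = 15.488.

15.49 bits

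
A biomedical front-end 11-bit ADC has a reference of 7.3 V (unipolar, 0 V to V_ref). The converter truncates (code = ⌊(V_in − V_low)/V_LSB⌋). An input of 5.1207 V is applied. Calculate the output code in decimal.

With 2048 levels over 7.3 V, one step is 3.564 mV.
(5.1207 − 0) / 0.00356445 = 1436.602 LSBs.
⌊·⌋(1436.602) = 1436.

code 1436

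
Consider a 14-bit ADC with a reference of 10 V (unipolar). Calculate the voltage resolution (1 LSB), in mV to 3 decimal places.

0.610 mV

Full-scale span = 10 V.
LSB = 10 / 2^14 = 10 / 16384 = 0.000610352 V = 0.610 mV.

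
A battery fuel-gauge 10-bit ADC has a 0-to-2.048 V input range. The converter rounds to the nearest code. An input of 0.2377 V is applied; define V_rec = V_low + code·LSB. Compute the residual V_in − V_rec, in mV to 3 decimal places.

-0.300 mV

LSB = 2.048/2^10 = 2.000 mV.
Scaled input = 118.8500 LSBs, so code = 119.
Code 119 maps back to 0 + 119×0.002 V = 0.238 V.
V_in − V_rec = -0.0003 V = -0.300 mV.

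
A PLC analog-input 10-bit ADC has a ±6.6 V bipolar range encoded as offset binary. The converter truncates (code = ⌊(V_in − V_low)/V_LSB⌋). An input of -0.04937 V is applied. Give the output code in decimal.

With 1024 levels over 13.2 V, one step is 12.891 mV.
(-0.04937 − (−6.6)) / 0.0128906 = 508.170 LSBs.
⌊·⌋(508.170) = 508.

code 508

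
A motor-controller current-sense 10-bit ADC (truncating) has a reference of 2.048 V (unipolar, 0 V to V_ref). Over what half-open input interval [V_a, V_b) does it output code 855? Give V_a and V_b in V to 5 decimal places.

LSB = 2.048/2^10 = 2.000 mV.
V_a = V_low + 855·LSB = 1.71 V; V_b = V_low + 856·LSB = 1.712 V.

[1.71000 V, 1.71200 V)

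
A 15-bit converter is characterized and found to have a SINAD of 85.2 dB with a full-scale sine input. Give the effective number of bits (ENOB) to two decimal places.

ENOB = (SINAD − 1.76) / 6.02 = (85.2 − 1.76)/6.02 = 13.860.

13.86 bits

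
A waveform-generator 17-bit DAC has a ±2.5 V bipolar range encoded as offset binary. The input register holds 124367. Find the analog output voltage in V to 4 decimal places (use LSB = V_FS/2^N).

LSB = 5 V / 2^17 = 38.15 µV.
V_out = (−2.5) + 124367 × 3.8147e-05 V = 2.24422 V.

2.2442 V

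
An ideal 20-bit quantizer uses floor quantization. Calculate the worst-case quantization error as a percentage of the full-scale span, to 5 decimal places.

Truncating → worst-case error = 1 LSB = V_FS/2^20, so 100/1048576 = 9.53674e-05 % of full scale.

0.00010 %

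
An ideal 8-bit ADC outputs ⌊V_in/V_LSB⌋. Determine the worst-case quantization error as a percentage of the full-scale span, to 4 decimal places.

Truncating → worst-case error = 1 LSB = V_FS/2^8, so 100/256 = 0.390625 % of full scale.

0.3906 %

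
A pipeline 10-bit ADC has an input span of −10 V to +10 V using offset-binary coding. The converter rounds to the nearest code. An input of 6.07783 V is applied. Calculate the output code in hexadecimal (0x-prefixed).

code 0x337 (decimal 823)

With 1024 levels over 20 V, one step is 19.531 mV.
(6.07783 − (−10)) / 0.0195312 = 823.185 LSBs.
So the output code is 823.
In hexadecimal (0x-prefixed): 0x337.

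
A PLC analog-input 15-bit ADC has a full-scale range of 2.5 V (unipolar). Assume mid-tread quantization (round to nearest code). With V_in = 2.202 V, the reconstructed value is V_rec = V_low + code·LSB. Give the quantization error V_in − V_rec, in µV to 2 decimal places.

4.15 µV

Step size: 2.5 V ÷ 2^15 = 76.29 µV.
Scaled input = 28862.0544 LSBs, so code = 28862.
V_rec = 0 + 28862·7.62939e-05 = 2.2019958 V.
V_in − V_rec = 4.15039e-06 V = 4.15 µV.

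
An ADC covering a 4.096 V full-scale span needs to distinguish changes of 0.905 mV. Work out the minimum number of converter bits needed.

Number of steps required ≥ 4.096 V / 0.905 mV = 4525.97.
Need 2^N ≥ 4525.97; 2^12 = 4096, 2^13 = 8192.
Minimum N = 13.

13 bits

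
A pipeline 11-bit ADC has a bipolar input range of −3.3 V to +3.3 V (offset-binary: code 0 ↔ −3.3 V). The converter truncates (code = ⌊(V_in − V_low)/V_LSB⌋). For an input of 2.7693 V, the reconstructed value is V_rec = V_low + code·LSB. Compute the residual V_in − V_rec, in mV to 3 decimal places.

LSB = 6.6/2^11 = 3.223 mV.
Scaled input = 1883.3222 LSBs, so code = 1883.
Code 1883 maps back to (−3.3) + 1883×0.00322266 V = 2.7682617 V.
Error = 2.7693 − 2.7682617 = 0.00103828 V = 1.038 mV.

1.038 mV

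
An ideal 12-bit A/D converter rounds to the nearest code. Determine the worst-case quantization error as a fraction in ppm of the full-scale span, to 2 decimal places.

122.07 ppm

Rounding → worst-case error = ½ LSB = V_FS/2^13, so 1e+06/8192 = 122.07 ppm of full scale.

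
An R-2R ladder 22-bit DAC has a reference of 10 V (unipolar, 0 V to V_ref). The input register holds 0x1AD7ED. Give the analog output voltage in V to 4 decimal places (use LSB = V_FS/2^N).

4.1943 V

LSB = 10 V / 2^22 = 2.38 µV.
Code 0x1AD7ED = 1759213 decimal.
V_out = 0 + 1759213 × 2.38419e-06 V = 4.19429 V.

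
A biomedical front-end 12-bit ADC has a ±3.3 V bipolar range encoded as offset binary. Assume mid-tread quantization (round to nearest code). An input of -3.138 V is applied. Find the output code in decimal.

With 4096 levels over 6.6 V, one step is 1.611 mV.
Input sits at 100.538 steps above V_low.
Round → code 101.

code 101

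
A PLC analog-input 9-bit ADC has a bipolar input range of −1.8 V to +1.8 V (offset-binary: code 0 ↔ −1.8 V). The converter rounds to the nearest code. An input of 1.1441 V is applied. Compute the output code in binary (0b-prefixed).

LSB = 3.6 V / 512 = 7.031 mV.
(1.1441 − (−1.8)) / 0.00703125 = 418.716 LSBs.
round(418.716) = 419.
In binary (0b-prefixed): 0b110100011.

code 0b110100011 (decimal 419)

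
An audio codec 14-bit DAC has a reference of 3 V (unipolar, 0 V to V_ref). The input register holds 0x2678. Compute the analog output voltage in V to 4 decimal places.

LSB = 3 V / 2^14 = 183.11 µV.
Code 0x2678 = 9848 decimal.
V_out = 0 + 9848 × 0.000183105 V = 1.80322 V.

1.8032 V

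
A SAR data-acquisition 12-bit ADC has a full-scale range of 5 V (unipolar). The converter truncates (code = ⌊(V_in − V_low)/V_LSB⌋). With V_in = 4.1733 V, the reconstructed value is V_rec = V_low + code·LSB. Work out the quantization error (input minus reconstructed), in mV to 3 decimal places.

0.937 mV

Step size: 5 V ÷ 2^12 = 1.221 mV.
(V_in − V_low)/LSB = (4.1733 − 0)/0.0012207 = 3418.7674 → code 3418 (floor).
Code 3418 maps back to 0 + 3418×0.0012207 V = 4.1723633 V.
V_in − V_rec = 0.000936719 V = 0.937 mV.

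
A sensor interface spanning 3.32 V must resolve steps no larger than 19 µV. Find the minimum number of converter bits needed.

18 bits

Number of steps required ≥ 3.32 V / 19 µV = 174736.84.
Need 2^N ≥ 174736.84; 2^17 = 131072, 2^18 = 262144.
Minimum N = 18.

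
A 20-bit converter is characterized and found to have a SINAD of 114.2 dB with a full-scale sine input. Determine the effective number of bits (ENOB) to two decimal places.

ENOB = (SINAD − 1.76) / 6.02 = (114.2 − 1.76)/6.02 = 18.678.

18.68 bits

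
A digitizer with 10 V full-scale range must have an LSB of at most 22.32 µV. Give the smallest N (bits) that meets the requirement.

19 bits

Number of steps required ≥ 10 V / 22.32 µV = 448028.67.
Need 2^N ≥ 448028.67; 2^18 = 262144, 2^19 = 524288.
Minimum N = 19.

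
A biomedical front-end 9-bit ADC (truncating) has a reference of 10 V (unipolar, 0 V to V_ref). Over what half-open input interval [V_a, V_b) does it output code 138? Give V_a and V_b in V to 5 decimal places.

LSB = 10/2^9 = 19.531 mV.
V_a = V_low + 138·LSB = 2.69531 V; V_b = V_low + 139·LSB = 2.71484 V.

[2.69531 V, 2.71484 V)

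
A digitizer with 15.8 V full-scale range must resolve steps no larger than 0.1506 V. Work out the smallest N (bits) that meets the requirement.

Number of steps required ≥ 15.8 V / 0.1506 V = 104.91.
Need 2^N ≥ 104.91; 2^6 = 64, 2^7 = 128.
Minimum N = 7.

7 bits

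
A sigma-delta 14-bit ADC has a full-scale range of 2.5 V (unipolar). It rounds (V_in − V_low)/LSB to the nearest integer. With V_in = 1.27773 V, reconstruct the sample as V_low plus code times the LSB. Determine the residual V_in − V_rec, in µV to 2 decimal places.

One LSB is 2.5 V / 16384 = 152.59 µV.
(1.27773 − 0)/0.000152588 = 8373.7313; round gives code 8374.
Code 8374 maps back to 0 + 8374×0.000152588 V = 1.277771 V.
V_in − V_rec = -4.09961e-05 V = -41.00 µV.

-41.00 µV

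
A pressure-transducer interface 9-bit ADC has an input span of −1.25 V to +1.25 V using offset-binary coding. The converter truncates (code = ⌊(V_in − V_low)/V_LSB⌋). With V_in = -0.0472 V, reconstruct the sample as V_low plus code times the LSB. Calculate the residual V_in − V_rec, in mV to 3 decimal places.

1.628 mV

LSB = 2.5/2^9 = 4.883 mV.
Scaled input = 246.3334 LSBs, so code = 246.
V_rec = (−1.25) + 246·0.00488281 = -0.048828125 V.
Error = -0.0472 − (−0.048828125) = 0.00162813 V = 1.628 mV.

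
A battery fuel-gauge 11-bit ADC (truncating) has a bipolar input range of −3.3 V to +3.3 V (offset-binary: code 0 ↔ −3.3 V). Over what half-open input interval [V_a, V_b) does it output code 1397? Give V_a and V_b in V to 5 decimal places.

[1.20205 V, 1.20527 V)

LSB = 6.6/2^11 = 3.223 mV.
V_a = V_low + 1397·LSB = 1.20205 V; V_b = V_low + 1398·LSB = 1.20527 V.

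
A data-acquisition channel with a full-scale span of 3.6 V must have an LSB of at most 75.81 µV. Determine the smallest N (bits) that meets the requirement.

16 bits

Number of steps required ≥ 3.6 V / 75.81 µV = 47487.14.
Need 2^N ≥ 47487.14; 2^15 = 32768, 2^16 = 65536.
Minimum N = 16.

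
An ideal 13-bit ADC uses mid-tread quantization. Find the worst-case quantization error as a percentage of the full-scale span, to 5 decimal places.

Rounding → worst-case error = ½ LSB = V_FS/2^14, so 100/16384 = 0.00610352 % of full scale.

0.00610 %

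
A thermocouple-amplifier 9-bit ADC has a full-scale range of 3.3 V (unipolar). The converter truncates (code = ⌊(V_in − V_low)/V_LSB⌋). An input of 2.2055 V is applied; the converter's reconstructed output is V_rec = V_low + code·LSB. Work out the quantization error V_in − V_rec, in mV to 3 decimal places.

One LSB is 3.3 V / 512 = 6.445 mV.
Scaled input = 342.1867 LSBs, so code = 342.
Code 342 maps back to 0 + 342×0.00644531 V = 2.2042969 V.
V_in − V_rec = 0.00120312 V = 1.203 mV.

1.203 mV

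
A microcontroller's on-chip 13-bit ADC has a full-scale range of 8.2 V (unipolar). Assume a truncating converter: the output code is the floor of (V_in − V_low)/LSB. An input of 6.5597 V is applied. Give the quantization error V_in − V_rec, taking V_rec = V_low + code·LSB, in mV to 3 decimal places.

0.301 mV

LSB = 8.2/2^13 = 1.001 mV.
(6.5597 − 0)/0.00100098 = 6553.3003; ⌊·⌋ gives code 6553.
Code 6553 maps back to 0 + 6553×0.00100098 V = 6.5593994 V.
V_in − V_rec = 0.000300586 V = 0.301 mV.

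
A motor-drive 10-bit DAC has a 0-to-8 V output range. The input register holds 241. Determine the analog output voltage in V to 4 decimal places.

1.8828 V

LSB = 8 V / 2^10 = 7.812 mV.
V_out = 0 + 241 × 0.0078125 V = 1.88281 V.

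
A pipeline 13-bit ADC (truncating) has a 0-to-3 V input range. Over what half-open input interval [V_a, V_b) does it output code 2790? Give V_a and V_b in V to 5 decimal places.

LSB = 3/2^13 = 366.21 µV.
V_a = V_low + 2790·LSB = 1.02173 V; V_b = V_low + 2791·LSB = 1.02209 V.

[1.02173 V, 1.02209 V)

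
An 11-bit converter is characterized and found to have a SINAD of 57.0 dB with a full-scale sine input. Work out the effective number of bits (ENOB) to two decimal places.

9.18 bits

ENOB = (SINAD − 1.76) / 6.02 = (57.0 − 1.76)/6.02 = 9.176.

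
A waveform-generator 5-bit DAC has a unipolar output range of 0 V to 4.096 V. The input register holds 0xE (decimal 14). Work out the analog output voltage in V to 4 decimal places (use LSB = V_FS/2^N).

LSB = 4.096 V / 2^5 = 128.000 mV.
Code 0xE = 14 decimal.
V_out = 0 + 14 × 0.128 V = 1.792 V.

1.7920 V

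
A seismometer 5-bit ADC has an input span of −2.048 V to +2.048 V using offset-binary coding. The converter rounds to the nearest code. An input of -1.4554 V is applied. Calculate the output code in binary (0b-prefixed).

code 0b101 (decimal 5)

With 32 levels over 4.096 V, one step is 128.000 mV.
(-1.4554 − (−2.048)) / 0.128 = 4.630 LSBs.
So the output code is 5.
In binary (0b-prefixed): 0b101.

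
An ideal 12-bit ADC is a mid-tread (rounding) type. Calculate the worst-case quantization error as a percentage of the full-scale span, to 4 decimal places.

Rounding → worst-case error = ½ LSB = V_FS/2^13, so 100/8192 = 0.012207 % of full scale.

0.0122 %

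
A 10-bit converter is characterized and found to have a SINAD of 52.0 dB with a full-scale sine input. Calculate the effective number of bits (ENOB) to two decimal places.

8.35 bits

ENOB = (SINAD − 1.76) / 6.02 = (52.0 − 1.76)/6.02 = 8.346.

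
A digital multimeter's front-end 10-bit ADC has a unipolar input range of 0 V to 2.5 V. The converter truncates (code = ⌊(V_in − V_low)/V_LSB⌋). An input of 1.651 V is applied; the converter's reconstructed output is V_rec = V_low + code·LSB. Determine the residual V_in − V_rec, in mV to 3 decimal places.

0.609 mV

One LSB is 2.5 V / 1024 = 2.441 mV.
Scaled input = 676.2496 LSBs, so code = 676.
V_rec = 0 + 676·0.00244141 = 1.6503906 V.
Error = 1.651 − 1.6503906 = 0.000609375 V = 0.609 mV.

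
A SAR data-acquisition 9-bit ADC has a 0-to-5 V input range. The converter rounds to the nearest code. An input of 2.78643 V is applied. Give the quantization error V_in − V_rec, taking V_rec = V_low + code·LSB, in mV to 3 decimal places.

One LSB is 5 V / 512 = 9.766 mV.
(V_in − V_low)/LSB = (2.78643 − 0)/0.00976562 = 285.3304 → code 285 (round).
Reconstructed: 2.7832031 V.
V_in − V_rec = 0.00322688 V = 3.227 mV.

3.227 mV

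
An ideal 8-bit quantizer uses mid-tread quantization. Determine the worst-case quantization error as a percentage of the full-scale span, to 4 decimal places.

0.1953 %

Rounding → worst-case error = ½ LSB = V_FS/2^9, so 100/512 = 0.195312 % of full scale.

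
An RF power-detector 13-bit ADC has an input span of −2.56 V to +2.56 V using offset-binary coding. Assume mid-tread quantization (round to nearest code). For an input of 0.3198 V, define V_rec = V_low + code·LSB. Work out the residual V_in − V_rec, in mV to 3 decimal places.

-0.200 mV

Step size: 5.12 V ÷ 2^13 = 0.625 mV.
(0.3198 − (−2.56))/0.000625 = 4607.6800; round gives code 4608.
Reconstructed: 0.32 V.
Difference: -0.0002 V → -0.200 mV.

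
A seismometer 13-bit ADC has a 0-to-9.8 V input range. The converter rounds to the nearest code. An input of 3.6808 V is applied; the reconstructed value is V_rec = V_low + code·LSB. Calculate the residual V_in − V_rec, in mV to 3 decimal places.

Step size: 9.8 V ÷ 2^13 = 1.196 mV.
(V_in − V_low)/LSB = (3.6808 − 0)/0.00119629 = 3076.8483 → code 3077 (round).
Code 3077 maps back to 0 + 3077×0.00119629 V = 3.6809814 V.
Difference: -0.000181445 V → -0.181 mV.

-0.181 mV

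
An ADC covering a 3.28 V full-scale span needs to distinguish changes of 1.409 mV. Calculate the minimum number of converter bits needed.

12 bits

Number of steps required ≥ 3.28 V / 1.409 mV = 2327.89.
Need 2^N ≥ 2327.89; 2^11 = 2048, 2^12 = 4096.
Minimum N = 12.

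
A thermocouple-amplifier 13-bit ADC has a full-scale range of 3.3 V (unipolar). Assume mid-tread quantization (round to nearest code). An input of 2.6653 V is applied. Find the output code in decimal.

code 6616

Full-scale span = 3.3 V; LSB = 3.3/2^13 = 402.83 µV.
(V_in − V_low)/LSB = (2.6653 − 0) / 0.000402832 = 6616.405.
Round → code 6616.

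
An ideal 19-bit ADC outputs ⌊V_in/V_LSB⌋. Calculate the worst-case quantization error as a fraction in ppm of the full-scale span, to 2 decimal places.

Truncating → worst-case error = 1 LSB = V_FS/2^19, so 1e+06/524288 = 1.90735 ppm of full scale.

1.91 ppm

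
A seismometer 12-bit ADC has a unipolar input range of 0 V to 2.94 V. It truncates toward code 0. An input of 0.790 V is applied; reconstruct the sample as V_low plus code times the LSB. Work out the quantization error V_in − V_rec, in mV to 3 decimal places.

One LSB is 2.94 V / 4096 = 0.718 mV.
Scaled input = 1100.6259 LSBs, so code = 1100.
Reconstructed: 0.78955078 V.
Error = 0.790 − 0.78955078 = 0.000449219 V = 0.449 mV.

0.449 mV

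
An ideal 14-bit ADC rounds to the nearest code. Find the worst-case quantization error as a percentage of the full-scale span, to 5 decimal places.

Rounding → worst-case error = ½ LSB = V_FS/2^15, so 100/32768 = 0.00305176 % of full scale.

0.00305 %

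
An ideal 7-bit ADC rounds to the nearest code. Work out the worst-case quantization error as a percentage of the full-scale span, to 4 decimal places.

Rounding → worst-case error = ½ LSB = V_FS/2^8, so 100/256 = 0.390625 % of full scale.

0.3906 %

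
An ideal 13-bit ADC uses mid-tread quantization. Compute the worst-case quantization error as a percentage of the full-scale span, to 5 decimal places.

0.00610 %

Rounding → worst-case error = ½ LSB = V_FS/2^14, so 100/16384 = 0.00610352 % of full scale.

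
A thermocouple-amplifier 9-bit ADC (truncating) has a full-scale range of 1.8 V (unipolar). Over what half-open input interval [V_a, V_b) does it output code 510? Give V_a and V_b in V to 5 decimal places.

LSB = 1.8/2^9 = 3.516 mV.
V_a = V_low + 510·LSB = 1.79297 V; V_b = V_low + 511·LSB = 1.79648 V.

[1.79297 V, 1.79648 V)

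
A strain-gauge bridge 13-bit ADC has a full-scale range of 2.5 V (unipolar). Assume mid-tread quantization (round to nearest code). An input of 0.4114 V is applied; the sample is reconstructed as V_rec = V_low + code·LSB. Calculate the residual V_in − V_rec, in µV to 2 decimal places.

One LSB is 2.5 V / 8192 = 305.18 µV.
Scaled input = 1348.0755 LSBs, so code = 1348.
Reconstructed: 0.41137695 V.
V_in − V_rec = 2.30469e-05 V = 23.05 µV.

23.05 µV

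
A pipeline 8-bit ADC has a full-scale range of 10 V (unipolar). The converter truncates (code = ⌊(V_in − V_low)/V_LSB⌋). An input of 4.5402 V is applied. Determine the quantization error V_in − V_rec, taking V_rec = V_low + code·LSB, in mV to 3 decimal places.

Step size: 10 V ÷ 2^8 = 39.062 mV.
Scaled input = 116.2291 LSBs, so code = 116.
V_rec = 0 + 116·0.0390625 = 4.53125 V.
Difference: 0.00895 V → 8.950 mV.

8.950 mV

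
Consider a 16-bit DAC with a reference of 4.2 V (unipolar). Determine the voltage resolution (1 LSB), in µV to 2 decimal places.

Full-scale span = 4.2 V.
LSB = 4.2 / 2^16 = 4.2 / 65536 = 6.40869e-05 V = 64.09 µV.

64.09 µV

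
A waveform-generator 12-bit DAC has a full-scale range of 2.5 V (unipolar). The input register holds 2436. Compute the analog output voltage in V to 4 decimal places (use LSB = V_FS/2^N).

LSB = 2.5 V / 2^12 = 0.610 mV.
V_out = 0 + 2436 × 0.000610352 V = 1.48682 V.

1.4868 V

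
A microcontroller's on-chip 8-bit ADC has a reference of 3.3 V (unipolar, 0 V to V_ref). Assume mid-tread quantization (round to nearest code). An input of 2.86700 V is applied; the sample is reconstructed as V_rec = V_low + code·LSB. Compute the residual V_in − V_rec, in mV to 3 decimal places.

LSB = 3.3/2^8 = 12.891 mV.
Scaled input = 222.4097 LSBs, so code = 222.
V_rec = 0 + 222·0.0128906 = 2.8617188 V.
Error = 2.86700 − 2.8617188 = 0.00528125 V = 5.281 mV.

5.281 mV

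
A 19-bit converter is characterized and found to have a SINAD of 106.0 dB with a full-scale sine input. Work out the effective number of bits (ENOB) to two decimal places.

ENOB = (SINAD − 1.76) / 6.02 = (106.0 − 1.76)/6.02 = 17.316.

17.32 bits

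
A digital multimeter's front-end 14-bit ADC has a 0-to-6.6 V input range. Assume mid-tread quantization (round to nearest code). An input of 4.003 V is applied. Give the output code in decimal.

With 16384 levels over 6.6 V, one step is 402.83 µV.
(V_in − V_low)/LSB = (4.003 − 0) / 0.000402832 = 9937.144.
Round → code 9937.

code 9937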